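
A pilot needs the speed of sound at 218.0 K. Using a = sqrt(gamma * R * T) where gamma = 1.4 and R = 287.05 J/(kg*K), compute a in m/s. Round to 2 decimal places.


Step 1: gamma * R * T = 1.4 * 287.05 * 218.0 = 87607.66
Step 2: a = sqrt(87607.66) = 295.99 m/s

295.99


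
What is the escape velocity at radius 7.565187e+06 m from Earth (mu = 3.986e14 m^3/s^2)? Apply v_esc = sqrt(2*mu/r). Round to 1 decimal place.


Step 1: 2*mu/r = 2 * 3.986e14 / 7.565187e+06 = 105377434.8208
Step 2: v_esc = sqrt(105377434.8208) = 10265.4 m/s

10265.4


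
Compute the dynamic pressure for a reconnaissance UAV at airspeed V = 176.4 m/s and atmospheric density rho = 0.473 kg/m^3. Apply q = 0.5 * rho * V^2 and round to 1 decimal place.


Step 1: V^2 = 176.4^2 = 31116.96
Step 2: q = 0.5 * 0.473 * 31116.96
Step 3: q = 7359.2 Pa

7359.2


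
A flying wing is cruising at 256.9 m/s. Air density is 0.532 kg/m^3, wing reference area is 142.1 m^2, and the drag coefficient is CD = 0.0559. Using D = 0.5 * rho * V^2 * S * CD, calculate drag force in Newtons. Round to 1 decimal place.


Step 1: Dynamic pressure q = 0.5 * 0.532 * 256.9^2 = 17555.3643 Pa
Step 2: Drag D = q * S * CD = 17555.3643 * 142.1 * 0.0559
Step 3: D = 139449.1 N

139449.1


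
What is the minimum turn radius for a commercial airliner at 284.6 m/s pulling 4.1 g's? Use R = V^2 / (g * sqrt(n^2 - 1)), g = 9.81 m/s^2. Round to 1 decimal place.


Step 1: V^2 = 284.6^2 = 80997.16
Step 2: n^2 - 1 = 4.1^2 - 1 = 15.81
Step 3: sqrt(15.81) = 3.976179
Step 4: R = 80997.16 / (9.81 * 3.976179) = 2076.5 m

2076.5


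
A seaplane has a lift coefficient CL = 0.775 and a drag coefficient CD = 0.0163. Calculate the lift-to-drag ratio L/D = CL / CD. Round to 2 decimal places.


Step 1: L/D = CL / CD = 0.775 / 0.0163
Step 2: L/D = 47.55

47.55


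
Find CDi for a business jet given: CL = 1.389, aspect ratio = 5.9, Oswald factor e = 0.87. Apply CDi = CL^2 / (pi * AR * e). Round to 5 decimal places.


Step 1: CL^2 = 1.389^2 = 1.929321
Step 2: pi * AR * e = 3.14159 * 5.9 * 0.87 = 16.125795
Step 3: CDi = 1.929321 / 16.125795 = 0.11964

0.11964


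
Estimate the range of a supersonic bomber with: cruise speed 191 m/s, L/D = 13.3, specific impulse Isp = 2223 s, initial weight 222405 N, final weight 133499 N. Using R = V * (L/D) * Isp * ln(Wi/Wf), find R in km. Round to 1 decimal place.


Step 1: Coefficient = V * (L/D) * Isp = 191 * 13.3 * 2223 = 5647086.9 m
Step 2: Wi/Wf = 222405 / 133499 = 1.665968
Step 3: ln(1.665968) = 0.510406
Step 4: R = 5647086.9 * 0.510406 = 2882307.4 m = 2882.3 km

2882.3


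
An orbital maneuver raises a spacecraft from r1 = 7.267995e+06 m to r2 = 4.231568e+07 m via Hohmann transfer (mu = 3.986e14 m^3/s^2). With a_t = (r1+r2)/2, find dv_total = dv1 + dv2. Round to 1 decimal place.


Step 1: Transfer semi-major axis a_t = (7.267995e+06 + 4.231568e+07) / 2 = 2.479184e+07 m
Step 2: v1 (circular at r1) = sqrt(mu/r1) = 7405.62 m/s
Step 3: v_t1 = sqrt(mu*(2/r1 - 1/a_t)) = 9675.15 m/s
Step 4: dv1 = |9675.15 - 7405.62| = 2269.53 m/s
Step 5: v2 (circular at r2) = 3069.15 m/s, v_t2 = 1661.77 m/s
Step 6: dv2 = |3069.15 - 1661.77| = 1407.38 m/s
Step 7: Total delta-v = 2269.53 + 1407.38 = 3676.9 m/s

3676.9


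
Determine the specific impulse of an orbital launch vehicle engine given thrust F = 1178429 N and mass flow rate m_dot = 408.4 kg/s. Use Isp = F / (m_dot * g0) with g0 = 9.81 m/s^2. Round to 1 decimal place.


Step 1: m_dot * g0 = 408.4 * 9.81 = 4006.4
Step 2: Isp = 1178429 / 4006.4 = 294.1 s

294.1


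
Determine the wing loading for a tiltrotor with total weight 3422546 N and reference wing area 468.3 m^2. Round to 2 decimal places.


Step 1: Wing loading = W / S = 3422546 / 468.3
Step 2: Wing loading = 7308.45 N/m^2

7308.45


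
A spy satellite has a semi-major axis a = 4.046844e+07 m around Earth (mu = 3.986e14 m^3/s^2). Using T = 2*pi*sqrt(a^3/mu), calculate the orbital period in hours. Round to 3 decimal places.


Step 1: a^3 / mu = 6.627495e+22 / 3.986e14 = 1.662693e+08
Step 2: sqrt(1.662693e+08) = 12894.5458 s
Step 3: T = 2*pi * 12894.5458 = 81018.82 s
Step 4: T in hours = 81018.82 / 3600 = 22.505 hours

22.505


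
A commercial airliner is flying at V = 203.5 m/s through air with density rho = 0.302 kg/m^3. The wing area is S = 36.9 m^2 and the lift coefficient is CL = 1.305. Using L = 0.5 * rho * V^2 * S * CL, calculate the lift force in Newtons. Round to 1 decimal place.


Step 1: Calculate dynamic pressure q = 0.5 * 0.302 * 203.5^2 = 0.5 * 0.302 * 41412.25 = 6253.2497 Pa
Step 2: Multiply by wing area and lift coefficient: L = 6253.2497 * 36.9 * 1.305
Step 3: L = 230744.9158 * 1.305 = 301122.1 N

301122.1


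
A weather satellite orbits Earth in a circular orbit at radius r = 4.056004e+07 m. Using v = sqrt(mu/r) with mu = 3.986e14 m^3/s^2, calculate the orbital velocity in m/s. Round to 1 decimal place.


Step 1: mu / r = 3.986e14 / 4.056004e+07 = 9827406.4818
Step 2: v = sqrt(9827406.4818) = 3134.9 m/s

3134.9


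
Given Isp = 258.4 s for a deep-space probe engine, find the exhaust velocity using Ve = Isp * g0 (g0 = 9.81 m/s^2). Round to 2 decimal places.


Step 1: Ve = Isp * g0 = 258.4 * 9.81
Step 2: Ve = 2534.90 m/s

2534.90


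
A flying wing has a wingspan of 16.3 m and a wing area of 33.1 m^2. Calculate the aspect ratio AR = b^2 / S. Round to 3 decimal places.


Step 1: b^2 = 16.3^2 = 265.69
Step 2: AR = 265.69 / 33.1 = 8.027

8.027


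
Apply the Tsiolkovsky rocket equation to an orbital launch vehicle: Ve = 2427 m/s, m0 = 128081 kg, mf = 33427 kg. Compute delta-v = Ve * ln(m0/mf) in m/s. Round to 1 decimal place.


Step 1: Mass ratio m0/mf = 128081 / 33427 = 3.831663
Step 2: ln(3.831663) = 1.343299
Step 3: delta-v = 2427 * 1.343299 = 3260.2 m/s

3260.2


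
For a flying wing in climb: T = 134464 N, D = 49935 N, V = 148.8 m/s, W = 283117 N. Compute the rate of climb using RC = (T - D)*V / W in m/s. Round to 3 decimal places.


Step 1: Excess thrust = T - D = 134464 - 49935 = 84529 N
Step 2: Excess power = 84529 * 148.8 = 12577915.2 W
Step 3: RC = 12577915.2 / 283117 = 44.427 m/s

44.427


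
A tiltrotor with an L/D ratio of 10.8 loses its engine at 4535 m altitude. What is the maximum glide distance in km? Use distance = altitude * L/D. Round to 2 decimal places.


Step 1: Glide distance = altitude * L/D = 4535 * 10.8 = 48978.0 m
Step 2: Convert to km: 48978.0 / 1000 = 48.98 km

48.98


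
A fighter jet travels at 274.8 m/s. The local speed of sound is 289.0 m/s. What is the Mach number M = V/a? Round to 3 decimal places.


Step 1: M = V / a = 274.8 / 289.0
Step 2: M = 0.951

0.951


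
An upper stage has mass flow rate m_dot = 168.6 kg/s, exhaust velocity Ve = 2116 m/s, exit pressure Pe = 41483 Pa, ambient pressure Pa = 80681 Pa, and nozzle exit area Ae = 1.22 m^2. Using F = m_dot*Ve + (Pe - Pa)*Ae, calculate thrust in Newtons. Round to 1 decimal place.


Step 1: Momentum thrust = m_dot * Ve = 168.6 * 2116 = 356757.6 N
Step 2: Pressure thrust = (Pe - Pa) * Ae = (41483 - 80681) * 1.22 = -47821.56 N
Step 3: Total thrust F = 356757.6 + -47821.56 = 308936.0 N

308936.0


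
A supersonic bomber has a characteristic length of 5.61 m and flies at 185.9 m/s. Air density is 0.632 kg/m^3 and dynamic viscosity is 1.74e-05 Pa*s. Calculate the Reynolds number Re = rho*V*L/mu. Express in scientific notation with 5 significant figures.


Step 1: Numerator = rho * V * L = 0.632 * 185.9 * 5.61 = 659.112168
Step 2: Re = 659.112168 / 1.74e-05
Step 3: Re = 3.7880e+07

3.7880e+07


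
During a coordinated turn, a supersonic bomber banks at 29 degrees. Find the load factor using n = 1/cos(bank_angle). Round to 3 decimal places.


Step 1: Convert 29 degrees to radians = 0.506145
Step 2: cos(29 deg) = 0.87462
Step 3: n = 1 / 0.87462 = 1.143

1.143


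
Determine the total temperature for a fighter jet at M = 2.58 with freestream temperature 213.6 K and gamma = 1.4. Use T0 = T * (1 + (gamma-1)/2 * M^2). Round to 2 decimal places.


Step 1: (gamma-1)/2 = 0.2
Step 2: M^2 = 6.6564
Step 3: 1 + 0.2 * 6.6564 = 2.33128
Step 4: T0 = 213.6 * 2.33128 = 497.96 K

497.96


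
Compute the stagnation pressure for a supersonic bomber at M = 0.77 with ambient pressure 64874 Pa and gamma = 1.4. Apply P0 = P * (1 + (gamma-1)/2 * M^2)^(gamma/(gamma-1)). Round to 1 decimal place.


Step 1: (gamma-1)/2 * M^2 = 0.2 * 0.5929 = 0.11858
Step 2: 1 + 0.11858 = 1.11858
Step 3: Exponent gamma/(gamma-1) = 3.5
Step 4: P0 = 64874 * 1.11858^3.5 = 96029.7 Pa

96029.7


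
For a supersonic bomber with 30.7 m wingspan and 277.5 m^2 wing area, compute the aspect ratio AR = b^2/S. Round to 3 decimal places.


Step 1: b^2 = 30.7^2 = 942.49
Step 2: AR = 942.49 / 277.5 = 3.396

3.396


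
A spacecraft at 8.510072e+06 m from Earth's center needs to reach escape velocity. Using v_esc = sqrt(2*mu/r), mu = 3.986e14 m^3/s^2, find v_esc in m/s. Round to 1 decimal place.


Step 1: 2*mu/r = 2 * 3.986e14 / 8.510072e+06 = 93677233.2831
Step 2: v_esc = sqrt(93677233.2831) = 9678.7 m/s

9678.7


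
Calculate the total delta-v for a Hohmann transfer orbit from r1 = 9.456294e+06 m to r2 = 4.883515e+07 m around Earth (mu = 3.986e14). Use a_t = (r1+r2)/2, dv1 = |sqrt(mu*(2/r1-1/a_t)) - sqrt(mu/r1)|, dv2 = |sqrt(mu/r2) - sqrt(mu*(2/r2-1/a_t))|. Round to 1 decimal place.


Step 1: Transfer semi-major axis a_t = (9.456294e+06 + 4.883515e+07) / 2 = 2.914572e+07 m
Step 2: v1 (circular at r1) = sqrt(mu/r1) = 6492.44 m/s
Step 3: v_t1 = sqrt(mu*(2/r1 - 1/a_t)) = 8404.02 m/s
Step 4: dv1 = |8404.02 - 6492.44| = 1911.58 m/s
Step 5: v2 (circular at r2) = 2856.95 m/s, v_t2 = 1627.33 m/s
Step 6: dv2 = |2856.95 - 1627.33| = 1229.62 m/s
Step 7: Total delta-v = 1911.58 + 1229.62 = 3141.2 m/s

3141.2


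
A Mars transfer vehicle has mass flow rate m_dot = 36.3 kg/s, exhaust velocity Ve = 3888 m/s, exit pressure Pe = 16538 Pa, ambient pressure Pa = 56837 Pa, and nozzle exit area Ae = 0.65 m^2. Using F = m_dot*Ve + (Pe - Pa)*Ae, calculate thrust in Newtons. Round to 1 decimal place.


Step 1: Momentum thrust = m_dot * Ve = 36.3 * 3888 = 141134.4 N
Step 2: Pressure thrust = (Pe - Pa) * Ae = (16538 - 56837) * 0.65 = -26194.35 N
Step 3: Total thrust F = 141134.4 + -26194.35 = 114940.1 N

114940.1


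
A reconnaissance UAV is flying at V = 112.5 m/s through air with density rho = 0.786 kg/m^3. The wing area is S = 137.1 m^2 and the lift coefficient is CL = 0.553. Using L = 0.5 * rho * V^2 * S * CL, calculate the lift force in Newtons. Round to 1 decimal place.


Step 1: Calculate dynamic pressure q = 0.5 * 0.786 * 112.5^2 = 0.5 * 0.786 * 12656.25 = 4973.9062 Pa
Step 2: Multiply by wing area and lift coefficient: L = 4973.9062 * 137.1 * 0.553
Step 3: L = 681922.5469 * 0.553 = 377103.2 N

377103.2


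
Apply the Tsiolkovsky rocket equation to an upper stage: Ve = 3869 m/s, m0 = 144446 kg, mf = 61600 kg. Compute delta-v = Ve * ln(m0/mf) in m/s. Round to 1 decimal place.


Step 1: Mass ratio m0/mf = 144446 / 61600 = 2.344903
Step 2: ln(2.344903) = 0.852244
Step 3: delta-v = 3869 * 0.852244 = 3297.3 m/s

3297.3


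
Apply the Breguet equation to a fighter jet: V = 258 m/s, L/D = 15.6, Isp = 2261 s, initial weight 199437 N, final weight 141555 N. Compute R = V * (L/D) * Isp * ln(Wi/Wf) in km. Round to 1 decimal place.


Step 1: Coefficient = V * (L/D) * Isp = 258 * 15.6 * 2261 = 9100072.8 m
Step 2: Wi/Wf = 199437 / 141555 = 1.408901
Step 3: ln(1.408901) = 0.34281
Step 4: R = 9100072.8 * 0.34281 = 3119596.5 m = 3119.6 km

3119.6


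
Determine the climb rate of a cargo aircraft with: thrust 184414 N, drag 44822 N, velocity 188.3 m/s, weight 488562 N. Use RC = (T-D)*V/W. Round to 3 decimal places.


Step 1: Excess thrust = T - D = 184414 - 44822 = 139592 N
Step 2: Excess power = 139592 * 188.3 = 26285173.6 W
Step 3: RC = 26285173.6 / 488562 = 53.801 m/s

53.801


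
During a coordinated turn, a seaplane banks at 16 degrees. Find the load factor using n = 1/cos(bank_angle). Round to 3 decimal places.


Step 1: Convert 16 degrees to radians = 0.279253
Step 2: cos(16 deg) = 0.961262
Step 3: n = 1 / 0.961262 = 1.040

1.040


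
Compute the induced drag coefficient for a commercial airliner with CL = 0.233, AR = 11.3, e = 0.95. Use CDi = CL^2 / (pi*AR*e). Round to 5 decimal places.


Step 1: CL^2 = 0.233^2 = 0.054289
Step 2: pi * AR * e = 3.14159 * 11.3 * 0.95 = 33.724997
Step 3: CDi = 0.054289 / 33.724997 = 0.00161

0.00161


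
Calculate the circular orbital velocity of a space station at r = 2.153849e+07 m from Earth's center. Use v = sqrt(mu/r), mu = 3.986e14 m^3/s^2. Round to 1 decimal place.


Step 1: mu / r = 3.986e14 / 2.153849e+07 = 18506404.1165
Step 2: v = sqrt(18506404.1165) = 4301.9 m/s

4301.9


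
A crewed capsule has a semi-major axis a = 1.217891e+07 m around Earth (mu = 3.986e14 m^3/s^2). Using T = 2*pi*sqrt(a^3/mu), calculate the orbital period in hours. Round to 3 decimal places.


Step 1: a^3 / mu = 1.806447e+21 / 3.986e14 = 4.531980e+06
Step 2: sqrt(4.531980e+06) = 2128.8447 s
Step 3: T = 2*pi * 2128.8447 = 13375.93 s
Step 4: T in hours = 13375.93 / 3600 = 3.716 hours

3.716


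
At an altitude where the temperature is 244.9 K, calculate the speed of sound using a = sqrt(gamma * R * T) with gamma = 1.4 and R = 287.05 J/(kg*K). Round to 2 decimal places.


Step 1: gamma * R * T = 1.4 * 287.05 * 244.9 = 98417.963
Step 2: a = sqrt(98417.963) = 313.72 m/s

313.72


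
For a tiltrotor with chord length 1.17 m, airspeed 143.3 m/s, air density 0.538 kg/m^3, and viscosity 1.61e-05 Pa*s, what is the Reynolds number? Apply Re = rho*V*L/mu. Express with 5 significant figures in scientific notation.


Step 1: Numerator = rho * V * L = 0.538 * 143.3 * 1.17 = 90.201618
Step 2: Re = 90.201618 / 1.61e-05
Step 3: Re = 5.6026e+06

5.6026e+06


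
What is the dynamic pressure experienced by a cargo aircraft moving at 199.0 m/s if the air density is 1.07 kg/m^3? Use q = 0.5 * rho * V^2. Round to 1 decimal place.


Step 1: V^2 = 199.0^2 = 39601.0
Step 2: q = 0.5 * 1.07 * 39601.0
Step 3: q = 21186.5 Pa

21186.5


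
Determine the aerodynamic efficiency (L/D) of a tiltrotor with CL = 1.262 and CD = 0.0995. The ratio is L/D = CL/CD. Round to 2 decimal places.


Step 1: L/D = CL / CD = 1.262 / 0.0995
Step 2: L/D = 12.68

12.68


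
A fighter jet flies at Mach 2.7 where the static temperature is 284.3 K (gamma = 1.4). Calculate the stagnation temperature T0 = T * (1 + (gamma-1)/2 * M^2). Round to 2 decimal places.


Step 1: (gamma-1)/2 = 0.2
Step 2: M^2 = 7.29
Step 3: 1 + 0.2 * 7.29 = 2.458
Step 4: T0 = 284.3 * 2.458 = 698.81 K

698.81


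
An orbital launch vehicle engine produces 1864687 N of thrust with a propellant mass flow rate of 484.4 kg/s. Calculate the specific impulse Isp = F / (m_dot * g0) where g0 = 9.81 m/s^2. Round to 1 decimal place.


Step 1: m_dot * g0 = 484.4 * 9.81 = 4751.96
Step 2: Isp = 1864687 / 4751.96 = 392.4 s

392.4


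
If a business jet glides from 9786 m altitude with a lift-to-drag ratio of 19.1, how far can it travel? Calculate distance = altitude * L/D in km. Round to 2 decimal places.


Step 1: Glide distance = altitude * L/D = 9786 * 19.1 = 186912.6 m
Step 2: Convert to km: 186912.6 / 1000 = 186.91 km

186.91


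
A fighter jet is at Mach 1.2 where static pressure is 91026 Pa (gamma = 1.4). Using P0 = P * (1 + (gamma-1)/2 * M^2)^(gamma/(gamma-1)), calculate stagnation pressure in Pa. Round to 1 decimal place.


Step 1: (gamma-1)/2 * M^2 = 0.2 * 1.44 = 0.288
Step 2: 1 + 0.288 = 1.288
Step 3: Exponent gamma/(gamma-1) = 3.5
Step 4: P0 = 91026 * 1.288^3.5 = 220734.9 Pa

220734.9


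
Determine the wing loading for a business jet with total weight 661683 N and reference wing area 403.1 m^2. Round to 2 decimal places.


Step 1: Wing loading = W / S = 661683 / 403.1
Step 2: Wing loading = 1641.49 N/m^2

1641.49


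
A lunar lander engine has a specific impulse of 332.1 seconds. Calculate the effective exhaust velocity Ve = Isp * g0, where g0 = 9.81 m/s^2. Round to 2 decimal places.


Step 1: Ve = Isp * g0 = 332.1 * 9.81
Step 2: Ve = 3257.90 m/s

3257.90


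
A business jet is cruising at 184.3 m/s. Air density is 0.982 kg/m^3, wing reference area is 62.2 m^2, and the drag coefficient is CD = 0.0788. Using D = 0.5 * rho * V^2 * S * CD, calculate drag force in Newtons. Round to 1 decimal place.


Step 1: Dynamic pressure q = 0.5 * 0.982 * 184.3^2 = 16677.5466 Pa
Step 2: Drag D = q * S * CD = 16677.5466 * 62.2 * 0.0788
Step 3: D = 81742.7 N

81742.7


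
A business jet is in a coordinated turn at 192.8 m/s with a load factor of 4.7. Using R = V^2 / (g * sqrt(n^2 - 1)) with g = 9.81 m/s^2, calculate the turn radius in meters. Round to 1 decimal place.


Step 1: V^2 = 192.8^2 = 37171.84
Step 2: n^2 - 1 = 4.7^2 - 1 = 21.09
Step 3: sqrt(21.09) = 4.592385
Step 4: R = 37171.84 / (9.81 * 4.592385) = 825.1 m

825.1


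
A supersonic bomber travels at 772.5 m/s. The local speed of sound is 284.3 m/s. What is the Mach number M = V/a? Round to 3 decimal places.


Step 1: M = V / a = 772.5 / 284.3
Step 2: M = 2.717

2.717


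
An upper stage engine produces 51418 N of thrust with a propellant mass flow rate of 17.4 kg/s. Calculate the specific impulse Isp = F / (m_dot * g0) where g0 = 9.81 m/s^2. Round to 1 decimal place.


Step 1: m_dot * g0 = 17.4 * 9.81 = 170.69
Step 2: Isp = 51418 / 170.69 = 301.2 s

301.2


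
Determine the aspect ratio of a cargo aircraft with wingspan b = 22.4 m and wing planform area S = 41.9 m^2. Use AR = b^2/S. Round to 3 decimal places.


Step 1: b^2 = 22.4^2 = 501.76
Step 2: AR = 501.76 / 41.9 = 11.975

11.975


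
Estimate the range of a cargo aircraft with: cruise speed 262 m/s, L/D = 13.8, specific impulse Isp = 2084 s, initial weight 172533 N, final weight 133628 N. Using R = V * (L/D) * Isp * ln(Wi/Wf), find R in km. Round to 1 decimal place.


Step 1: Coefficient = V * (L/D) * Isp = 262 * 13.8 * 2084 = 7534910.4 m
Step 2: Wi/Wf = 172533 / 133628 = 1.291144
Step 3: ln(1.291144) = 0.255529
Step 4: R = 7534910.4 * 0.255529 = 1925385.9 m = 1925.4 km

1925.4


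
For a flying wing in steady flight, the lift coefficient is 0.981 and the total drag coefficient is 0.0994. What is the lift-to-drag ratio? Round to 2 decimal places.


Step 1: L/D = CL / CD = 0.981 / 0.0994
Step 2: L/D = 9.87

9.87


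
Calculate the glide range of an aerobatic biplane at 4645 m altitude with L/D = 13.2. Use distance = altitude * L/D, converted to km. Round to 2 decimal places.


Step 1: Glide distance = altitude * L/D = 4645 * 13.2 = 61314.0 m
Step 2: Convert to km: 61314.0 / 1000 = 61.31 km

61.31


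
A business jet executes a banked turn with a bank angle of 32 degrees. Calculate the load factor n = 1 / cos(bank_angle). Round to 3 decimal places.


Step 1: Convert 32 degrees to radians = 0.558505
Step 2: cos(32 deg) = 0.848048
Step 3: n = 1 / 0.848048 = 1.179

1.179


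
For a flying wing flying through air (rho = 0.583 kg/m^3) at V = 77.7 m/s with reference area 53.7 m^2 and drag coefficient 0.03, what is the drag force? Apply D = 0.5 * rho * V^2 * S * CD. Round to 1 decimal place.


Step 1: Dynamic pressure q = 0.5 * 0.583 * 77.7^2 = 1759.87 Pa
Step 2: Drag D = q * S * CD = 1759.87 * 53.7 * 0.03
Step 3: D = 2835.2 N

2835.2


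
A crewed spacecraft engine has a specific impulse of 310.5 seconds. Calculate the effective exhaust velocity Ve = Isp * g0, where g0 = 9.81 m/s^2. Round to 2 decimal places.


Step 1: Ve = Isp * g0 = 310.5 * 9.81
Step 2: Ve = 3046.01 m/s

3046.01


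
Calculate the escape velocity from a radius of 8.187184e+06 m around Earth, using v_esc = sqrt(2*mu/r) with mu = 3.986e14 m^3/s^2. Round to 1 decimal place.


Step 1: 2*mu/r = 2 * 3.986e14 / 8.187184e+06 = 97371697.0328
Step 2: v_esc = sqrt(97371697.0328) = 9867.7 m/s

9867.7


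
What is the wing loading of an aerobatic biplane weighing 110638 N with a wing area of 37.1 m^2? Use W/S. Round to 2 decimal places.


Step 1: Wing loading = W / S = 110638 / 37.1
Step 2: Wing loading = 2982.16 N/m^2

2982.16


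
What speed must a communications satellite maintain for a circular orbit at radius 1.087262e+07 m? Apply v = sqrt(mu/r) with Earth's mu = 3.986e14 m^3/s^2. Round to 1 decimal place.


Step 1: mu / r = 3.986e14 / 1.087262e+07 = 36660896.8216
Step 2: v = sqrt(36660896.8216) = 6054.8 m/s

6054.8


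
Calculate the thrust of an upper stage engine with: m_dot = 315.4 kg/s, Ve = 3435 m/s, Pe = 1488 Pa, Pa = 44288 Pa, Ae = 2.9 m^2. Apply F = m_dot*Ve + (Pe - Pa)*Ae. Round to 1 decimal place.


Step 1: Momentum thrust = m_dot * Ve = 315.4 * 3435 = 1083399.0 N
Step 2: Pressure thrust = (Pe - Pa) * Ae = (1488 - 44288) * 2.9 = -124120.0 N
Step 3: Total thrust F = 1083399.0 + -124120.0 = 959279.0 N

959279.0


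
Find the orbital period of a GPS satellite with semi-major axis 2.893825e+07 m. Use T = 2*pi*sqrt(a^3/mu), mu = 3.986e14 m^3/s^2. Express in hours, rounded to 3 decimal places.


Step 1: a^3 / mu = 2.423354e+22 / 3.986e14 = 6.079663e+07
Step 2: sqrt(6.079663e+07) = 7797.2193 s
Step 3: T = 2*pi * 7797.2193 = 48991.37 s
Step 4: T in hours = 48991.37 / 3600 = 13.609 hours

13.609


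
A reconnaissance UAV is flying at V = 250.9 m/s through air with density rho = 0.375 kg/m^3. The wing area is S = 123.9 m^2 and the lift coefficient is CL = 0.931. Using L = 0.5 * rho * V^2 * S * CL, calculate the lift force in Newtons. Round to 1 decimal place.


Step 1: Calculate dynamic pressure q = 0.5 * 0.375 * 250.9^2 = 0.5 * 0.375 * 62950.81 = 11803.2769 Pa
Step 2: Multiply by wing area and lift coefficient: L = 11803.2769 * 123.9 * 0.931
Step 3: L = 1462426.0048 * 0.931 = 1361518.6 N

1361518.6


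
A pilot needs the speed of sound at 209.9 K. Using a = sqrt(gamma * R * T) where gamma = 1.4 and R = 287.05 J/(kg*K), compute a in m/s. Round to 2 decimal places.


Step 1: gamma * R * T = 1.4 * 287.05 * 209.9 = 84352.513
Step 2: a = sqrt(84352.513) = 290.44 m/s

290.44


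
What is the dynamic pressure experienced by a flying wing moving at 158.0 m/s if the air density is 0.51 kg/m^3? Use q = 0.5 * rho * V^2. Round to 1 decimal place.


Step 1: V^2 = 158.0^2 = 24964.0
Step 2: q = 0.5 * 0.51 * 24964.0
Step 3: q = 6365.8 Pa

6365.8


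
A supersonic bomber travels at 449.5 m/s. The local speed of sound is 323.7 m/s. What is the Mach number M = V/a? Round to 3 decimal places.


Step 1: M = V / a = 449.5 / 323.7
Step 2: M = 1.389

1.389


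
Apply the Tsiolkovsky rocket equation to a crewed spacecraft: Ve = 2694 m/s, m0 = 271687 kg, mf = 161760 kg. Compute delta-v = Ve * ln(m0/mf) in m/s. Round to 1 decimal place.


Step 1: Mass ratio m0/mf = 271687 / 161760 = 1.679568
Step 2: ln(1.679568) = 0.518537
Step 3: delta-v = 2694 * 0.518537 = 1396.9 m/s

1396.9


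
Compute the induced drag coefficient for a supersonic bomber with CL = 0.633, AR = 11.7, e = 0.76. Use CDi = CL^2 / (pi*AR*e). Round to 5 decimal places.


Step 1: CL^2 = 0.633^2 = 0.400689
Step 2: pi * AR * e = 3.14159 * 11.7 * 0.76 = 27.935042
Step 3: CDi = 0.400689 / 27.935042 = 0.01434

0.01434


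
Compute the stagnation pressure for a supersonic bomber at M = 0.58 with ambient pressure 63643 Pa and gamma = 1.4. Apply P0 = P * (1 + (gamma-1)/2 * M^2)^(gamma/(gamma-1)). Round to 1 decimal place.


Step 1: (gamma-1)/2 * M^2 = 0.2 * 0.3364 = 0.06728
Step 2: 1 + 0.06728 = 1.06728
Step 3: Exponent gamma/(gamma-1) = 3.5
Step 4: P0 = 63643 * 1.06728^3.5 = 79932.8 Pa

79932.8


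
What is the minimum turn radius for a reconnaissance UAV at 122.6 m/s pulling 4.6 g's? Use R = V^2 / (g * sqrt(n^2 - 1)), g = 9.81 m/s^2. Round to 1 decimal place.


Step 1: V^2 = 122.6^2 = 15030.76
Step 2: n^2 - 1 = 4.6^2 - 1 = 20.16
Step 3: sqrt(20.16) = 4.489989
Step 4: R = 15030.76 / (9.81 * 4.489989) = 341.2 m

341.2


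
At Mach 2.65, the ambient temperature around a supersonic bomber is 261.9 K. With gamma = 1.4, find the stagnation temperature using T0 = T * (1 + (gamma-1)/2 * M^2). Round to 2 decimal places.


Step 1: (gamma-1)/2 = 0.2
Step 2: M^2 = 7.0225
Step 3: 1 + 0.2 * 7.0225 = 2.4045
Step 4: T0 = 261.9 * 2.4045 = 629.74 K

629.74


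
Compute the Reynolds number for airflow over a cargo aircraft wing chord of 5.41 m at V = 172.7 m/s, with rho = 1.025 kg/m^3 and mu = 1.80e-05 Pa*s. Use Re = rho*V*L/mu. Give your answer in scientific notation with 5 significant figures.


Step 1: Numerator = rho * V * L = 1.025 * 172.7 * 5.41 = 957.664675
Step 2: Re = 957.664675 / 1.80e-05
Step 3: Re = 5.3204e+07

5.3204e+07


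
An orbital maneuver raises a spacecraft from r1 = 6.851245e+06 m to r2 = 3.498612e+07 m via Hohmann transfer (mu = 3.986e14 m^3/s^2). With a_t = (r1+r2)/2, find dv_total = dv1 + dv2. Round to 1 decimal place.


Step 1: Transfer semi-major axis a_t = (6.851245e+06 + 3.498612e+07) / 2 = 2.091868e+07 m
Step 2: v1 (circular at r1) = sqrt(mu/r1) = 7627.53 m/s
Step 3: v_t1 = sqrt(mu*(2/r1 - 1/a_t)) = 9864.26 m/s
Step 4: dv1 = |9864.26 - 7627.53| = 2236.73 m/s
Step 5: v2 (circular at r2) = 3375.37 m/s, v_t2 = 1931.69 m/s
Step 6: dv2 = |3375.37 - 1931.69| = 1443.67 m/s
Step 7: Total delta-v = 2236.73 + 1443.67 = 3680.4 m/s

3680.4


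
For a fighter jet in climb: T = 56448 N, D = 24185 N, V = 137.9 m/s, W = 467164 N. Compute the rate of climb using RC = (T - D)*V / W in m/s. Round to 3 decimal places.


Step 1: Excess thrust = T - D = 56448 - 24185 = 32263 N
Step 2: Excess power = 32263 * 137.9 = 4449067.7 W
Step 3: RC = 4449067.7 / 467164 = 9.524 m/s

9.524


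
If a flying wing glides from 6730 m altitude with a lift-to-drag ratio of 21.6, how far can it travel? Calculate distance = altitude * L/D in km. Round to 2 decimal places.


Step 1: Glide distance = altitude * L/D = 6730 * 21.6 = 145368.0 m
Step 2: Convert to km: 145368.0 / 1000 = 145.37 km

145.37


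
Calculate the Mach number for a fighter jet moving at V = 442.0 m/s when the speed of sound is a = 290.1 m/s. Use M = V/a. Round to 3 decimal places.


Step 1: M = V / a = 442.0 / 290.1
Step 2: M = 1.524

1.524


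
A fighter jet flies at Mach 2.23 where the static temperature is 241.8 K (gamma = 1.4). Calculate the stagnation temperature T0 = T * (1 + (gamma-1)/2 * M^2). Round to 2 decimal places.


Step 1: (gamma-1)/2 = 0.2
Step 2: M^2 = 4.9729
Step 3: 1 + 0.2 * 4.9729 = 1.99458
Step 4: T0 = 241.8 * 1.99458 = 482.29 K

482.29


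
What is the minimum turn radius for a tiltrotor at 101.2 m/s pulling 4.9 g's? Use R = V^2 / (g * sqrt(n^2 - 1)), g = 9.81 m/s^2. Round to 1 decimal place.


Step 1: V^2 = 101.2^2 = 10241.44
Step 2: n^2 - 1 = 4.9^2 - 1 = 23.01
Step 3: sqrt(23.01) = 4.796874
Step 4: R = 10241.44 / (9.81 * 4.796874) = 217.6 m

217.6


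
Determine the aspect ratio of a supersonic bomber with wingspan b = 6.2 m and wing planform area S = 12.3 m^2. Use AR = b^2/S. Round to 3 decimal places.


Step 1: b^2 = 6.2^2 = 38.44
Step 2: AR = 38.44 / 12.3 = 3.125

3.125


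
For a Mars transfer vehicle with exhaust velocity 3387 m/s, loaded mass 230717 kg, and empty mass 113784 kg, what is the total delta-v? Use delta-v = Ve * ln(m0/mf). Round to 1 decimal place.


Step 1: Mass ratio m0/mf = 230717 / 113784 = 2.027675
Step 2: ln(2.027675) = 0.70689
Step 3: delta-v = 3387 * 0.70689 = 2394.2 m/s

2394.2


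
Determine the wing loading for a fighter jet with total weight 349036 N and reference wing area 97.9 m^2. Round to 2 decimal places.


Step 1: Wing loading = W / S = 349036 / 97.9
Step 2: Wing loading = 3565.23 N/m^2

3565.23


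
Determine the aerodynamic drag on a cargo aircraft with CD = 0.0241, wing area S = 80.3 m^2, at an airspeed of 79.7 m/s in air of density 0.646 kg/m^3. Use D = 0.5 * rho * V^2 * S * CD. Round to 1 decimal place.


Step 1: Dynamic pressure q = 0.5 * 0.646 * 79.7^2 = 2051.7251 Pa
Step 2: Drag D = q * S * CD = 2051.7251 * 80.3 * 0.0241
Step 3: D = 3970.6 N

3970.6


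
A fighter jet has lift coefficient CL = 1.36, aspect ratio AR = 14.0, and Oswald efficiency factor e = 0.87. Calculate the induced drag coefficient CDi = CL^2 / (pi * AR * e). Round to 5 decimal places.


Step 1: CL^2 = 1.36^2 = 1.8496
Step 2: pi * AR * e = 3.14159 * 14.0 * 0.87 = 38.264599
Step 3: CDi = 1.8496 / 38.264599 = 0.04834

0.04834


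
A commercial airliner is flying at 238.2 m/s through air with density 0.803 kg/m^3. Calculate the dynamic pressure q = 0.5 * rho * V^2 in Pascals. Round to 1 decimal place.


Step 1: V^2 = 238.2^2 = 56739.24
Step 2: q = 0.5 * 0.803 * 56739.24
Step 3: q = 22780.8 Pa

22780.8


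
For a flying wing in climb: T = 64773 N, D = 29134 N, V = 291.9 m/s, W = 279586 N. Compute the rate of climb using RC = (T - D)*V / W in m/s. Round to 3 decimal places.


Step 1: Excess thrust = T - D = 64773 - 29134 = 35639 N
Step 2: Excess power = 35639 * 291.9 = 10403024.1 W
Step 3: RC = 10403024.1 / 279586 = 37.209 m/s

37.209


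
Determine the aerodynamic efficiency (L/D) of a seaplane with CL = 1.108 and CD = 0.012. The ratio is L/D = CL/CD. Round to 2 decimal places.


Step 1: L/D = CL / CD = 1.108 / 0.012
Step 2: L/D = 92.33

92.33


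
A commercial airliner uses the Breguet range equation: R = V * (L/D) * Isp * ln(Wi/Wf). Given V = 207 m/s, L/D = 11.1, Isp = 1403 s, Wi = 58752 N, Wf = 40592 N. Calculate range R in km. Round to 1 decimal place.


Step 1: Coefficient = V * (L/D) * Isp = 207 * 11.1 * 1403 = 3223673.1 m
Step 2: Wi/Wf = 58752 / 40592 = 1.447379
Step 3: ln(1.447379) = 0.369754
Step 4: R = 3223673.1 * 0.369754 = 1191966.6 m = 1192.0 km

1192.0


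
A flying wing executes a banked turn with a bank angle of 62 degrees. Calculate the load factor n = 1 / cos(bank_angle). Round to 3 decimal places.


Step 1: Convert 62 degrees to radians = 1.082104
Step 2: cos(62 deg) = 0.469472
Step 3: n = 1 / 0.469472 = 2.130

2.130


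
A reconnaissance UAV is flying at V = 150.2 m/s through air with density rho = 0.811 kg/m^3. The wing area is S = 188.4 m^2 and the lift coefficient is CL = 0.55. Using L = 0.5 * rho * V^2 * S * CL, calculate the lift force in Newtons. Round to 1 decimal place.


Step 1: Calculate dynamic pressure q = 0.5 * 0.811 * 150.2^2 = 0.5 * 0.811 * 22560.04 = 9148.0962 Pa
Step 2: Multiply by wing area and lift coefficient: L = 9148.0962 * 188.4 * 0.55
Step 3: L = 1723501.3278 * 0.55 = 947925.7 N

947925.7


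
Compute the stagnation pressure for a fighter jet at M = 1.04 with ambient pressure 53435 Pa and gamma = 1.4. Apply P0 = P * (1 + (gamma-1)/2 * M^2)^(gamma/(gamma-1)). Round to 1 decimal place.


Step 1: (gamma-1)/2 * M^2 = 0.2 * 1.0816 = 0.21632
Step 2: 1 + 0.21632 = 1.21632
Step 3: Exponent gamma/(gamma-1) = 3.5
Step 4: P0 = 53435 * 1.21632^3.5 = 106045.8 Pa

106045.8


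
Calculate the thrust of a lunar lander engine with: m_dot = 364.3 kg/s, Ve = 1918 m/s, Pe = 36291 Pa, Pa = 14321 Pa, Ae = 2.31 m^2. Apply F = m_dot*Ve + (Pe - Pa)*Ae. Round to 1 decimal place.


Step 1: Momentum thrust = m_dot * Ve = 364.3 * 1918 = 698727.4 N
Step 2: Pressure thrust = (Pe - Pa) * Ae = (36291 - 14321) * 2.31 = 50750.70 N
Step 3: Total thrust F = 698727.4 + 50750.70 = 749478.1 N

749478.1


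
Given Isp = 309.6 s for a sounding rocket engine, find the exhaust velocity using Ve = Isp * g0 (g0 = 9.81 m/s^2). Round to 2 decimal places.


Step 1: Ve = Isp * g0 = 309.6 * 9.81
Step 2: Ve = 3037.18 m/s

3037.18


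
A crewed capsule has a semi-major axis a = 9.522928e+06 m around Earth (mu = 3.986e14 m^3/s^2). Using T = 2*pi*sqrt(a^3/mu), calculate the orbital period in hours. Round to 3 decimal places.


Step 1: a^3 / mu = 8.635978e+20 / 3.986e14 = 2.166577e+06
Step 2: sqrt(2.166577e+06) = 1471.9298 s
Step 3: T = 2*pi * 1471.9298 = 9248.41 s
Step 4: T in hours = 9248.41 / 3600 = 2.569 hours

2.569


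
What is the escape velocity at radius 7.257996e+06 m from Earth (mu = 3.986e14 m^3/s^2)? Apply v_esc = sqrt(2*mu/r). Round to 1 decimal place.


Step 1: 2*mu/r = 2 * 3.986e14 / 7.257996e+06 = 109837481.3103
Step 2: v_esc = sqrt(109837481.3103) = 10480.3 m/s

10480.3


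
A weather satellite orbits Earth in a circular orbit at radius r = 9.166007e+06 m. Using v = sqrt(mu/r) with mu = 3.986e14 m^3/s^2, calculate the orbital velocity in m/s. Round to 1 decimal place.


Step 1: mu / r = 3.986e14 / 9.166007e+06 = 43486765.8294
Step 2: v = sqrt(43486765.8294) = 6594.4 m/s

6594.4


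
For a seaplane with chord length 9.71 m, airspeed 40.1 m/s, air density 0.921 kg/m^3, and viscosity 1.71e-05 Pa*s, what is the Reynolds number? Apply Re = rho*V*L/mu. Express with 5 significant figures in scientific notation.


Step 1: Numerator = rho * V * L = 0.921 * 40.1 * 9.71 = 358.610691
Step 2: Re = 358.610691 / 1.71e-05
Step 3: Re = 2.0971e+07

2.0971e+07


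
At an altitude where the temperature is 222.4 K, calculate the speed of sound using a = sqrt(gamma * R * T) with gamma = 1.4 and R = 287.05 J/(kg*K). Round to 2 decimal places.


Step 1: gamma * R * T = 1.4 * 287.05 * 222.4 = 89375.888
Step 2: a = sqrt(89375.888) = 298.96 m/s

298.96


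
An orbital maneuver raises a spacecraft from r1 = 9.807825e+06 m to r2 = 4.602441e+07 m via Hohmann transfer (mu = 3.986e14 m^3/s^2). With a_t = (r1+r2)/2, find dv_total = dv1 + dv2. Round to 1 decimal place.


Step 1: Transfer semi-major axis a_t = (9.807825e+06 + 4.602441e+07) / 2 = 2.791612e+07 m
Step 2: v1 (circular at r1) = sqrt(mu/r1) = 6375.03 m/s
Step 3: v_t1 = sqrt(mu*(2/r1 - 1/a_t)) = 8185.57 m/s
Step 4: dv1 = |8185.57 - 6375.03| = 1810.54 m/s
Step 5: v2 (circular at r2) = 2942.89 m/s, v_t2 = 1744.35 m/s
Step 6: dv2 = |2942.89 - 1744.35| = 1198.54 m/s
Step 7: Total delta-v = 1810.54 + 1198.54 = 3009.1 m/s

3009.1


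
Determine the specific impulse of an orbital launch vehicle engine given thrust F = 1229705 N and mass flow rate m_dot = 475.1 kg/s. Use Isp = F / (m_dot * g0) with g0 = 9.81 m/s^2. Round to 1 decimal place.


Step 1: m_dot * g0 = 475.1 * 9.81 = 4660.73
Step 2: Isp = 1229705 / 4660.73 = 263.8 s

263.8


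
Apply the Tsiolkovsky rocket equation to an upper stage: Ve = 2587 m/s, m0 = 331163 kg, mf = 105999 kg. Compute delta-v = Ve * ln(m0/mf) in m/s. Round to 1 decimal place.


Step 1: Mass ratio m0/mf = 331163 / 105999 = 3.124209
Step 2: ln(3.124209) = 1.139181
Step 3: delta-v = 2587 * 1.139181 = 2947.1 m/s

2947.1


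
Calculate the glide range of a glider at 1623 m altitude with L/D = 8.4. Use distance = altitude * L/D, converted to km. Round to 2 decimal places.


Step 1: Glide distance = altitude * L/D = 1623 * 8.4 = 13633.2 m
Step 2: Convert to km: 13633.2 / 1000 = 13.63 km

13.63


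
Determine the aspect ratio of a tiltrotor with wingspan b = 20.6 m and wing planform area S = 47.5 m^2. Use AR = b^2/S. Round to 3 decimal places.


Step 1: b^2 = 20.6^2 = 424.36
Step 2: AR = 424.36 / 47.5 = 8.934

8.934


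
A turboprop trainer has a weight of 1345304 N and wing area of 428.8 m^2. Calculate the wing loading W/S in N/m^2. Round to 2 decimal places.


Step 1: Wing loading = W / S = 1345304 / 428.8
Step 2: Wing loading = 3137.37 N/m^2

3137.37


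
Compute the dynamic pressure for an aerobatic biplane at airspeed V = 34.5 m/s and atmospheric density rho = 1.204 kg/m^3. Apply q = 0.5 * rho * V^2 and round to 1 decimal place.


Step 1: V^2 = 34.5^2 = 1190.25
Step 2: q = 0.5 * 1.204 * 1190.25
Step 3: q = 716.5 Pa

716.5


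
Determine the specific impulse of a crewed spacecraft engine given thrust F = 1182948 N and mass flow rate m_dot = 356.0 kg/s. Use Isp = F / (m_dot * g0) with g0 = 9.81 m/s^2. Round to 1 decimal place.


Step 1: m_dot * g0 = 356.0 * 9.81 = 3492.36
Step 2: Isp = 1182948 / 3492.36 = 338.7 s

338.7


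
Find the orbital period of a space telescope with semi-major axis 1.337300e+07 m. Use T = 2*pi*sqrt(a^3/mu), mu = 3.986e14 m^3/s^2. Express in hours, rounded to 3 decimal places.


Step 1: a^3 / mu = 2.391589e+21 / 3.986e14 = 5.999972e+06
Step 2: sqrt(5.999972e+06) = 2449.4841 s
Step 3: T = 2*pi * 2449.4841 = 15390.56 s
Step 4: T in hours = 15390.56 / 3600 = 4.275 hours

4.275


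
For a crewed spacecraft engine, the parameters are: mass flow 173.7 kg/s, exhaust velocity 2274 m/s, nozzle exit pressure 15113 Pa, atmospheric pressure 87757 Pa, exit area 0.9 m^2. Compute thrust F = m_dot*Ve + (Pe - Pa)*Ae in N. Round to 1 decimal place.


Step 1: Momentum thrust = m_dot * Ve = 173.7 * 2274 = 394993.8 N
Step 2: Pressure thrust = (Pe - Pa) * Ae = (15113 - 87757) * 0.9 = -65379.6 N
Step 3: Total thrust F = 394993.8 + -65379.6 = 329614.2 N

329614.2


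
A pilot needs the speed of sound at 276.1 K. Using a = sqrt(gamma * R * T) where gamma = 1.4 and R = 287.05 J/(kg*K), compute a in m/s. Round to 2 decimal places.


Step 1: gamma * R * T = 1.4 * 287.05 * 276.1 = 110956.307
Step 2: a = sqrt(110956.307) = 333.10 m/s

333.10


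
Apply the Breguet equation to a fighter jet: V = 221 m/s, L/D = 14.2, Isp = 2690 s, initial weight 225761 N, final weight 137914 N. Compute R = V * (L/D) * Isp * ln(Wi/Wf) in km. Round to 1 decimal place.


Step 1: Coefficient = V * (L/D) * Isp = 221 * 14.2 * 2690 = 8441758.0 m
Step 2: Wi/Wf = 225761 / 137914 = 1.636969
Step 3: ln(1.636969) = 0.492847
Step 4: R = 8441758.0 * 0.492847 = 4160491.9 m = 4160.5 km

4160.5


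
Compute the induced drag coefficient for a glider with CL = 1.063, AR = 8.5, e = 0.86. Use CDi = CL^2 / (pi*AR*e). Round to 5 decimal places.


Step 1: CL^2 = 1.063^2 = 1.129969
Step 2: pi * AR * e = 3.14159 * 8.5 * 0.86 = 22.965042
Step 3: CDi = 1.129969 / 22.965042 = 0.04920

0.04920


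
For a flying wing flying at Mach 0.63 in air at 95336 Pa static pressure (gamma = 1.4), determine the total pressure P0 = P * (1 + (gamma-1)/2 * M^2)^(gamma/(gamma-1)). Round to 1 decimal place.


Step 1: (gamma-1)/2 * M^2 = 0.2 * 0.3969 = 0.07938
Step 2: 1 + 0.07938 = 1.07938
Step 3: Exponent gamma/(gamma-1) = 3.5
Step 4: P0 = 95336 * 1.07938^3.5 = 124556.7 Pa

124556.7


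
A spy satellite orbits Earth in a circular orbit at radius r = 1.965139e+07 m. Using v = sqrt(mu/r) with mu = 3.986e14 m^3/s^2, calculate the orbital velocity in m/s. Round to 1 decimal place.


Step 1: mu / r = 3.986e14 / 1.965139e+07 = 20283552.4612
Step 2: v = sqrt(20283552.4612) = 4503.7 m/s

4503.7


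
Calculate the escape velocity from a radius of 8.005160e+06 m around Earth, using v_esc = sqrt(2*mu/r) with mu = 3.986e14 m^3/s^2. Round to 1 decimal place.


Step 1: 2*mu/r = 2 * 3.986e14 / 8.005160e+06 = 99585767.1802
Step 2: v_esc = sqrt(99585767.1802) = 9979.3 m/s

9979.3


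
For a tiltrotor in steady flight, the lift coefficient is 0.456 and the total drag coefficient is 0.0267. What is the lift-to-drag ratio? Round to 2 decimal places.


Step 1: L/D = CL / CD = 0.456 / 0.0267
Step 2: L/D = 17.08

17.08


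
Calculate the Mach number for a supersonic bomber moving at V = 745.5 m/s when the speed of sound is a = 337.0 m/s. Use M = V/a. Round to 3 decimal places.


Step 1: M = V / a = 745.5 / 337.0
Step 2: M = 2.212

2.212


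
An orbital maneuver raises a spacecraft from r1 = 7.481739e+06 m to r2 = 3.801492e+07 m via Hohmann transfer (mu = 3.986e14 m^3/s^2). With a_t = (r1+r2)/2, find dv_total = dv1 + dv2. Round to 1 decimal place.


Step 1: Transfer semi-major axis a_t = (7.481739e+06 + 3.801492e+07) / 2 = 2.274833e+07 m
Step 2: v1 (circular at r1) = sqrt(mu/r1) = 7299.07 m/s
Step 3: v_t1 = sqrt(mu*(2/r1 - 1/a_t)) = 9435.6 m/s
Step 4: dv1 = |9435.6 - 7299.07| = 2136.54 m/s
Step 5: v2 (circular at r2) = 3238.11 m/s, v_t2 = 1857.03 m/s
Step 6: dv2 = |3238.11 - 1857.03| = 1381.08 m/s
Step 7: Total delta-v = 2136.54 + 1381.08 = 3517.6 m/s

3517.6


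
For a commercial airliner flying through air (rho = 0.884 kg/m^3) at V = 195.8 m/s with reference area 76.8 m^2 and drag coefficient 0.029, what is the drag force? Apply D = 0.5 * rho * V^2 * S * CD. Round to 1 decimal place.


Step 1: Dynamic pressure q = 0.5 * 0.884 * 195.8^2 = 16945.2369 Pa
Step 2: Drag D = q * S * CD = 16945.2369 * 76.8 * 0.029
Step 3: D = 37740.4 N

37740.4
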